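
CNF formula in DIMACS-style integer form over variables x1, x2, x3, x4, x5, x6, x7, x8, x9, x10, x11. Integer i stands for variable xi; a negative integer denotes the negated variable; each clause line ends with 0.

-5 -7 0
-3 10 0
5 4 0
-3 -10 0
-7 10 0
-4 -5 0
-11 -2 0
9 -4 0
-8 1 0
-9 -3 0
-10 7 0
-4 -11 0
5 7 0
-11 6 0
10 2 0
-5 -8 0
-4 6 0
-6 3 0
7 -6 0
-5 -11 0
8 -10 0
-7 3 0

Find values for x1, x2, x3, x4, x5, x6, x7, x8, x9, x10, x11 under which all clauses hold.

x1=F  x2=T  x3=F  x4=F  x5=T  x6=F  x7=F  x8=F  x9=T  x10=F  x11=F

x11 occurs only negated in the remaining clauses — set x11 = False.
Set x1 = False and propagate.
  then x8 is forced to False.
  then x10 is forced to False.
  then x3 is forced to False.
  then x7 is forced to False.
  then x5 is forced to True.
  then x4 is forced to False.
  then x2 is forced to True.
  then x6 is forced to False.
x9 is now unconstrained; take x9 = True.
Check each clause:
  1. (~x5 \/ ~x7) — ~x7 is true.
  2. (~x3 \/ x10) — ~x3 is true.
  3. (x4 \/ x5) — x5 is true.
  4. (~x10 \/ ~x3) — ~x3 is true.
  5. (x10 \/ ~x7) — ~x7 is true.
  6. (~x5 \/ ~x4) — ~x4 is true.
  7. (~x2 \/ ~x11) — ~x11 is true.
  8. (~x4 \/ x9) — x9 is true.
  9. (x1 \/ ~x8) — ~x8 is true.
  10. (~x3 \/ ~x9) — ~x3 is true.
  11. (x7 \/ ~x10) — ~x10 is true.
  12. (~x4 \/ ~x11) — ~x4 is true.
  13. (x7 \/ x5) — x5 is true.
  14. (~x11 \/ x6) — ~x11 is true.
  15. (x2 \/ x10) — x2 is true.
  16. (~x8 \/ ~x5) — ~x8 is true.
  17. (x6 \/ ~x4) — ~x4 is true.
  18. (~x6 \/ x3) — ~x6 is true.
  19. (~x6 \/ x7) — ~x6 is true.
  20. (~x11 \/ ~x5) — ~x11 is true.
  21. (~x10 \/ x8) — ~x10 is true.
  22. (~x7 \/ x3) — ~x7 is true.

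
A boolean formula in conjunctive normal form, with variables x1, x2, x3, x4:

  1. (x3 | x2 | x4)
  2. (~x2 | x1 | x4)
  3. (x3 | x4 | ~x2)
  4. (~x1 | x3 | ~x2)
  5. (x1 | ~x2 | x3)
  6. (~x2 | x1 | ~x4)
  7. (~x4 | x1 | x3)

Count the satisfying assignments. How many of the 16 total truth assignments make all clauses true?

The models are:
  x1=F x2=F x3=T x4=F
  x1=F x2=F x3=T x4=T
  x1=T x2=F x3=F x4=T
  x1=T x2=F x3=T x4=F
  x1=T x2=F x3=T x4=T
  x1=T x2=T x3=T x4=F
  x1=T x2=T x3=T x4=T
That's 7 in total.

7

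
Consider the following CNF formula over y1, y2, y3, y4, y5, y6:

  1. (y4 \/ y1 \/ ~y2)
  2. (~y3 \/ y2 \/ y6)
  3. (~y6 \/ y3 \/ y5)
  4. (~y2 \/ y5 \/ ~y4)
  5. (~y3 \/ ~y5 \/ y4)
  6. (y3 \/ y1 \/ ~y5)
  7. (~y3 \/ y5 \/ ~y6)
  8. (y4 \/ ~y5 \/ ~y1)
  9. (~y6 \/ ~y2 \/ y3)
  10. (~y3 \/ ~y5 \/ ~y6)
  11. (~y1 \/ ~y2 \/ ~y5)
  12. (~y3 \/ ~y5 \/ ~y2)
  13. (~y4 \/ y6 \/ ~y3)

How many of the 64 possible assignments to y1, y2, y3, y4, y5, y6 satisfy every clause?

8

Split on y3, then y5.
  y3=T, y5=T: a clause becomes empty — 0.
  y3=T, y5=F: remaining (y1,y2,y4,y6) ∈ {(T,T,F,F)} — 1.
  y3=F, y5=T: remaining (y1,y2,y4,y6) ∈ {(T,F,T,F); (T,F,T,T)} — 2.
  y3=F, y5=F: 5 of the 16 assignments to (y1,y2,y4,y6) work.
Total: 0 + 1 + 2 + 5 = 8.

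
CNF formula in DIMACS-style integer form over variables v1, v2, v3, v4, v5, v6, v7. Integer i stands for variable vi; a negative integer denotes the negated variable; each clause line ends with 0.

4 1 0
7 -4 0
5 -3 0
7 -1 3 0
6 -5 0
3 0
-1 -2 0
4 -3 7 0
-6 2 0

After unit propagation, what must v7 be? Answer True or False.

(v3) is a unit clause: v3 = True.
From (~v3 \/ v5) and v3 = True: v5 = True.
(v6 \/ ~v5) with v5 = True leaves only v6, so v6 = True.
(~v6 \/ v2) with v6 = True leaves only v2, so v2 = True.
From (~v1 \/ ~v2) and v2 = True: v1 = False.
In (v1 \/ v4), v1 is now false; v4 must hold, so v4 = True.
(~v4 \/ v7) with v4 = True leaves only v7, so v7 = True.

True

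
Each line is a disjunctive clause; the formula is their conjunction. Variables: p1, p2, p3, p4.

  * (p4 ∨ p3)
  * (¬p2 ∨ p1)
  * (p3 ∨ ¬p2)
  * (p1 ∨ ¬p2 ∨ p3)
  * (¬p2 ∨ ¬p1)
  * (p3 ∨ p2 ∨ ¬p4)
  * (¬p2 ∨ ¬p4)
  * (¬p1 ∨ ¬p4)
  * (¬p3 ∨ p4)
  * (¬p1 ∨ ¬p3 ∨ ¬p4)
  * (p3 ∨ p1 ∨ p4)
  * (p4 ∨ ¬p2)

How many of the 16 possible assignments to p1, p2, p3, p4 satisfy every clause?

1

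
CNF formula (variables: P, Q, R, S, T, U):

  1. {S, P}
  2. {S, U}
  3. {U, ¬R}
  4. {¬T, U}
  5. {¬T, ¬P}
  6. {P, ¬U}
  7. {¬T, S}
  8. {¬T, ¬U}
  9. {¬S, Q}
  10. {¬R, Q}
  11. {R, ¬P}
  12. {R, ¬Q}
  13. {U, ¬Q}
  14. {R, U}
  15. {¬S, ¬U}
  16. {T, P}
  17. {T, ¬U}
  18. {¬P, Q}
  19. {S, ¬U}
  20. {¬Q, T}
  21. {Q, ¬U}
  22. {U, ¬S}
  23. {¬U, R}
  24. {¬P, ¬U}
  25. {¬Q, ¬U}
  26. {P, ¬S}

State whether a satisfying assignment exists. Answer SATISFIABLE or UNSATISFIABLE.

U = True:
  propagation gives P=True; an empty clause results — contradiction.
U = False:
  propagation gives S=True; an empty clause results — contradiction.
Every branch closes, so no satisfying assignment exists.

UNSATISFIABLE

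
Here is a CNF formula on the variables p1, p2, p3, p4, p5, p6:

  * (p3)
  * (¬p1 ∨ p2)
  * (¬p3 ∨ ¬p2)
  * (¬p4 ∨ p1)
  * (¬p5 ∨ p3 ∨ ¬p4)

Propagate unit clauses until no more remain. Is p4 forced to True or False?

False

(p3) is a unit clause: p3 = True.
(¬p3 ∨ ¬p2) with p3 = True leaves only ¬p2, so p2 = False.
(p2 ∨ ¬p1): since p2 = False, the clause reduces to (¬p1). p1 = False.
(p1 ∨ ¬p4) with p1 = False leaves only ¬p4, so p4 = False.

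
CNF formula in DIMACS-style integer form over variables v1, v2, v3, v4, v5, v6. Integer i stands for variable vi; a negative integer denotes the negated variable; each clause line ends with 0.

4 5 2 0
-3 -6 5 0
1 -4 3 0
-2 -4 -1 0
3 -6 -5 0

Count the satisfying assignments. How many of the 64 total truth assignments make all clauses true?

30

Case analysis on v3 and v4:
  v3=1, v4=1: 9 of the 16 assignments to (v1,v2,v5,v6) work.
  v3=1, v4=0: v1 free; 5 ways for (v2,v5,v6) × 2^1 = 10.
  v3=0, v4=1: remaining (v1,v2,v5,v6) ∈ {(1,0,0,0); (1,0,0,1); (1,0,1,0)} — 3.
  v3=0, v4=0: v1 free; 4 ways for (v2,v5,v6) × 2^1 = 8.
Total: 9 + 10 + 3 + 8 = 30.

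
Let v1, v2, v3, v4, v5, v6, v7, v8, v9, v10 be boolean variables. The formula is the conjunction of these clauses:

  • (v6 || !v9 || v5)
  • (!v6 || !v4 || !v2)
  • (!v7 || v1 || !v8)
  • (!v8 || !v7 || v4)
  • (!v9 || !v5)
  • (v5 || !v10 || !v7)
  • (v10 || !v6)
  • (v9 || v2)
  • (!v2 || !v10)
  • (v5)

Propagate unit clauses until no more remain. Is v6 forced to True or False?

False

(v5) stands alone — v5 = True.
From (!v5 || !v9) and v5 = True: v9 = False.
From (v9 || v2) and v9 = False: v2 = True.
From (!v2 || !v10) and v2 = True: v10 = False.
(v10 || !v6) with v10 = False leaves only !v6, so v6 = False.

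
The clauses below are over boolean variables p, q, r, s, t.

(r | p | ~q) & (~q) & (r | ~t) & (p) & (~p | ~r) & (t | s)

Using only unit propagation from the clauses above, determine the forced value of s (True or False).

True

(~q) is a unit clause: q = False.
(p) is a unit clause: p = True.
(~r | ~p): since p = True, the clause reduces to (~r). r = False.
In (~t | r), r is now false; ~t must hold, so t = False.
In (t | s), t is now false; s must hold, so s = True.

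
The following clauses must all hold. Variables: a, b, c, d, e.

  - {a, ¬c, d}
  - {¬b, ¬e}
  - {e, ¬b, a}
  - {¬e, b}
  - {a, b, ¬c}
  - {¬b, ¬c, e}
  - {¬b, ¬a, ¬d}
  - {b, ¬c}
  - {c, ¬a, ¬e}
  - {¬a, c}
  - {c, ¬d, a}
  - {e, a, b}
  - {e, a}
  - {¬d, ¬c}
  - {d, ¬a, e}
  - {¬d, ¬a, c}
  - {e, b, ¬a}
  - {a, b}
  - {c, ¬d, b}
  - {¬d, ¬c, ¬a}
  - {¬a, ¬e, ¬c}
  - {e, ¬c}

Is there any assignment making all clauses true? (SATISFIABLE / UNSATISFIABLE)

a = True:
  propagation gives c=True, b=True, e=False; an empty clause results — contradiction.
a = False:
  propagation gives e=True, b=False; an empty clause results — contradiction.
Every branch closes, so no satisfying assignment exists.

UNSATISFIABLE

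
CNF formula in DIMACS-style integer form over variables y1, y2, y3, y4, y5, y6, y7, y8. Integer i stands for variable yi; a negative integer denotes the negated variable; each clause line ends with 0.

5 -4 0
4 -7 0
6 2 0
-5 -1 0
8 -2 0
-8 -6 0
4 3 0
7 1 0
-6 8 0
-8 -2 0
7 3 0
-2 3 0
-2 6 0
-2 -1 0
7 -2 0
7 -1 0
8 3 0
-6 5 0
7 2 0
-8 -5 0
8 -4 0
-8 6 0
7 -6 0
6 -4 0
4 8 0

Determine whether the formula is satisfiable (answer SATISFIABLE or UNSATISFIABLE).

y8 = True:
  propagation gives y6=False; an empty clause results — contradiction.
y8 = False:
  propagation gives y2=False, y6=True; an empty clause results — contradiction.
Every branch closes, so no satisfying assignment exists.

UNSATISFIABLE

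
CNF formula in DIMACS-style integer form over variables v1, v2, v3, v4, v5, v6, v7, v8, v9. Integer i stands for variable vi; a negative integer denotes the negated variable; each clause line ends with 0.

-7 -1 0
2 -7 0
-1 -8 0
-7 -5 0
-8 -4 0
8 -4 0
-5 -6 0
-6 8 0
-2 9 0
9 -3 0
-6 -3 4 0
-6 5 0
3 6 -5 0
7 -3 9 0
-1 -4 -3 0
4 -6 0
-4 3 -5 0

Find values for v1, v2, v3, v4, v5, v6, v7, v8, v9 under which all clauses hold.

v1=True, v2=False, v3=False, v4=False, v5=False, v6=False, v7=False, v8=False, v9=False

Try v1 = True.
  then v7 is forced to False.
  then v8 is forced to False.
  then v4 is forced to False.
  then v6 is forced to False.
Try v2 = False.
Try v3 = False.
  then v5 is forced to False.
v9 is now unconstrained; take v9 = False.
Every clause has at least one true literal under this assignment.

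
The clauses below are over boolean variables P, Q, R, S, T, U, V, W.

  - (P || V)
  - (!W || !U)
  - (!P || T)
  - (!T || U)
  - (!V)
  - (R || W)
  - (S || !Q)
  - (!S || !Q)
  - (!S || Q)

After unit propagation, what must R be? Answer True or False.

True

Unit clause (!V) sets V = False.
(P || V) with V = False leaves only P, so P = True.
From (T || !P) and P = True: T = True.
From (U || !T) and T = True: U = True.
In (!W || !U), !U is now false; !W must hold, so W = False.
(R || W): since W = False, the clause reduces to (R). R = True.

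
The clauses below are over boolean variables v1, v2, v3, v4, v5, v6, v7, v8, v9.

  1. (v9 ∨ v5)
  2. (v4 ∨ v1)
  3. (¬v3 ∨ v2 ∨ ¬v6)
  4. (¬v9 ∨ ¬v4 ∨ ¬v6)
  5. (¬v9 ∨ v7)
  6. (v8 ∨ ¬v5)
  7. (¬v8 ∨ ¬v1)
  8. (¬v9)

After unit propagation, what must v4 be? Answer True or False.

True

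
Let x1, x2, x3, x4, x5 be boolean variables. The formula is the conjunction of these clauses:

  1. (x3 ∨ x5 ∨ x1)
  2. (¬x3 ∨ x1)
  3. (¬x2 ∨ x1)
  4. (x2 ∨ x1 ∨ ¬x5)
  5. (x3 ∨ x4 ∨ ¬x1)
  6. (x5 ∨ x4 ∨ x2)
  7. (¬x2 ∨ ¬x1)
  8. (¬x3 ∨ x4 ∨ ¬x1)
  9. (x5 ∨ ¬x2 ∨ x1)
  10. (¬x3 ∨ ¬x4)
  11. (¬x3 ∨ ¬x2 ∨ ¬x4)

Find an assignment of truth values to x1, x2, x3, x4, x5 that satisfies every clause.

Branch on x1: take x1 = True.
  then x2 is forced to False.
Branch on x3: take x3 = False.
  then x4 is forced to True.
x5 is now unconstrained; take x5 = True.
Every clause has at least one true literal under this assignment.
Check each clause:
  1. (x1 ∨ x3 ∨ x5) — x1 is true.
  2. (¬x3 ∨ x1) — x1 is true.
  3. (x1 ∨ ¬x2) — x1 is true.
  4. (x1 ∨ ¬x5 ∨ x2) — x1 is true.
  5. (x4 ∨ x3 ∨ ¬x1) — x4 is true.
  6. (x5 ∨ x4 ∨ x2) — x4 is true.
  7. (¬x2 ∨ ¬x1) — ¬x2 is true.
  8. (x4 ∨ ¬x1 ∨ ¬x3) — x4 is true.
  9. (x1 ∨ x5 ∨ ¬x2) — x1 is true.
  10. (¬x3 ∨ ¬x4) — ¬x3 is true.
  11. (¬x4 ∨ ¬x2 ∨ ¬x3) — ¬x3 is true.

x1 = T, x2 = F, x3 = F, x4 = T, x5 = T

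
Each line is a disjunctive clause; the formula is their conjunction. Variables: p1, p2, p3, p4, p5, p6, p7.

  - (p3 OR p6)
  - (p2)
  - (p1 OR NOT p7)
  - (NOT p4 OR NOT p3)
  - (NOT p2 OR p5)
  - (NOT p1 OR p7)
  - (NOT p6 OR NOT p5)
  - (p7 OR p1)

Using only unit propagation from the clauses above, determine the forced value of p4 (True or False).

False

Unit clause (p2) sets p2 = True.
From (p5 OR NOT p2) and p2 = True: p5 = True.
(NOT p5 OR NOT p6): since p5 = True, the clause reduces to (NOT p6). p6 = False.
(p3 OR p6) with p6 = False leaves only p3, so p3 = True.
From (NOT p3 OR NOT p4) and p3 = True: p4 = False.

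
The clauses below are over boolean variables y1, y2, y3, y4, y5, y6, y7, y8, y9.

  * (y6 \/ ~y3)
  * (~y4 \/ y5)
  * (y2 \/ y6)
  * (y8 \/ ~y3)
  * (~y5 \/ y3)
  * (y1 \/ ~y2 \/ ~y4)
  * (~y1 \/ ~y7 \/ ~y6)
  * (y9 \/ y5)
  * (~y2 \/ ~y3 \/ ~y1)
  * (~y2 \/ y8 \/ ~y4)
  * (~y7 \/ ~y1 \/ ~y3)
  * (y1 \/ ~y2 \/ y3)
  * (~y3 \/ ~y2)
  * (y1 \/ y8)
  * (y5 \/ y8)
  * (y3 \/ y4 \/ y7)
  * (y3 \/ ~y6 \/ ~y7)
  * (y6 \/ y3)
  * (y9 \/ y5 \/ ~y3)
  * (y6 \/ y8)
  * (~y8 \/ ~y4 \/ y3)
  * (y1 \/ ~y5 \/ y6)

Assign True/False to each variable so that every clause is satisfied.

Try y1 = False.
  then y8 is forced to True.
Set y2 = False and propagate.
  then y6 is forced to True.
Try y3 = True.
For the remaining variables, y4 = True, y5 = True, y7 = True, y9 = False works.
Every clause has at least one true literal under this assignment.

y1=F  y2=F  y3=T  y4=T  y5=T  y6=T  y7=T  y8=T  y9=F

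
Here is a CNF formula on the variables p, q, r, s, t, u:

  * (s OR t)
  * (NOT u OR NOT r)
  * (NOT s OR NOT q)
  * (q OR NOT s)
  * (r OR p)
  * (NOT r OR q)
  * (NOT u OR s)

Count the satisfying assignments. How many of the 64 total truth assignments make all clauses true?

4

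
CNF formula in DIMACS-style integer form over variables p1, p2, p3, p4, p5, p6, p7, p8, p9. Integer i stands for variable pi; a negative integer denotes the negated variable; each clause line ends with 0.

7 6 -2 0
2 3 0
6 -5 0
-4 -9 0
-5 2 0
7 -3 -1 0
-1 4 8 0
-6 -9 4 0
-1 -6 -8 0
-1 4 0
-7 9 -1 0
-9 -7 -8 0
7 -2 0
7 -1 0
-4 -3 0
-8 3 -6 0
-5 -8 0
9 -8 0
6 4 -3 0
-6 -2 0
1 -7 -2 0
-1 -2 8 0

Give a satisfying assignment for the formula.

Pure literal: p5 appears only negated; assign p5 = False.
Try p1 = False.
Branch on p2: take p2 = False.
  then p3 is forced to True.
  then p4 is forced to False.
  then p6 is forced to True.
  then p9 is forced to False.
  then p8 is forced to False.
p7 is now unconstrained; take p7 = False.
Check each clause:
  1. (~p2 \/ p6 \/ p7) — ~p2 is true.
  2. (p3 \/ p2) — p3 is true.
  3. (p6 \/ ~p5) — ~p5 is true.
  4. (~p9 \/ ~p4) — ~p4 is true.
  5. (~p5 \/ p2) — ~p5 is true.
  6. (~p1 \/ p7 \/ ~p3) — ~p1 is true.
  7. (p8 \/ p4 \/ ~p1) — ~p1 is true.
  8. (p4 \/ ~p9 \/ ~p6) — ~p9 is true.
  9. (~p8 \/ ~p6 \/ ~p1) — ~p8 is true.
  10. (~p1 \/ p4) — ~p1 is true.
  11. (~p7 \/ p9 \/ ~p1) — ~p7 is true.
  12. (~p8 \/ ~p9 \/ ~p7) — ~p8 is true.
  13. (p7 \/ ~p2) — ~p2 is true.
  14. (p7 \/ ~p1) — ~p1 is true.
  15. (~p4 \/ ~p3) — ~p4 is true.
  16. (~p6 \/ ~p8 \/ p3) — ~p8 is true.
  17. (~p5 \/ ~p8) — ~p8 is true.
  18. (p9 \/ ~p8) — ~p8 is true.
  19. (~p3 \/ p4 \/ p6) — p6 is true.
  20. (~p2 \/ ~p6) — ~p2 is true.
  21. (p1 \/ ~p2 \/ ~p7) — ~p7 is true.
  22. (~p1 \/ ~p2 \/ p8) — ~p1 is true.

p1=False, p2=False, p3=True, p4=False, p5=False, p6=True, p7=False, p8=False, p9=False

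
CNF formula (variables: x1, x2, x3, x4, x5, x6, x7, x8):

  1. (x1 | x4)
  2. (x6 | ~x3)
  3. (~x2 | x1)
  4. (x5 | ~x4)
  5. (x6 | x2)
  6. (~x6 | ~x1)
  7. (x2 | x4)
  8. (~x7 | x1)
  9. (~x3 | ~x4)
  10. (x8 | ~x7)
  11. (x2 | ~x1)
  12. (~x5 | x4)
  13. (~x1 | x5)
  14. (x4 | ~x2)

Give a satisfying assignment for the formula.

Pure literal: x3 appears only negated; assign x3 = False.
x8 occurs only positively in the remaining clauses — set x8 = True.
Set x1 = True and propagate.
  then x6 is forced to False.
  then x2 is forced to True.
  then x5 is forced to True.
  then x4 is forced to True.
x7 is now unconstrained; take x7 = True.

x1=True, x2=True, x3=False, x4=True, x5=True, x6=False, x7=True, x8=True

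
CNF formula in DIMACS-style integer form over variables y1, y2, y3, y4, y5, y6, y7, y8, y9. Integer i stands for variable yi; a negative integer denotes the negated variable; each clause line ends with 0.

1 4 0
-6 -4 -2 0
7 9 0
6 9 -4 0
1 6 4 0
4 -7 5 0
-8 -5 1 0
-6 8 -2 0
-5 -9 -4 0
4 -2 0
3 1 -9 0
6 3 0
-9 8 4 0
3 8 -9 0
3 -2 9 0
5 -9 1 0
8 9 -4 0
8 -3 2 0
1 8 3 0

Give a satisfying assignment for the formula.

y1 occurs only positively in the remaining clauses — set y1 = True.
Set y2 = False and propagate.
For the remaining variables, y3 = False, y4 = False, y5 = True, y6 = True, y7 = True, y8 = True, y9 = True works.

y1=T, y2=F, y3=F, y4=F, y5=T, y6=T, y7=T, y8=T, y9=T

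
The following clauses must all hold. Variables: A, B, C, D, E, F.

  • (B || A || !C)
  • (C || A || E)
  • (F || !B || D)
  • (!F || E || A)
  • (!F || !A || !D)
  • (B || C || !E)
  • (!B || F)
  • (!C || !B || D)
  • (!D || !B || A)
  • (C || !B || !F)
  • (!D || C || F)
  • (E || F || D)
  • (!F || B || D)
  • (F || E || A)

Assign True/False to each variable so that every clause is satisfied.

Branch on A: take A = True.
The remaining clauses are satisfied by B = False, C = True, D = False, E = True, F = False.
Every clause has at least one true literal under this assignment.
Check each clause:
  1. (A || B || !C) — A is true.
  2. (C || A || E) — A is true.
  3. (F || D || !B) — !B is true.
  4. (!F || A || E) — A is true.
  5. (!A || !D || !F) — !F is true.
  6. (C || !E || B) — C is true.
  7. (!B || F) — !B is true.
  8. (!B || !C || D) — !B is true.
  9. (!D || A || !B) — A is true.
  10. (!F || !B || C) — !F is true.
  11. (!D || C || F) — C is true.
  12. (E || D || F) — E is true.
  13. (!F || B || D) — !F is true.
  14. (E || A || F) — A is true.

A=T, B=F, C=T, D=F, E=T, F=F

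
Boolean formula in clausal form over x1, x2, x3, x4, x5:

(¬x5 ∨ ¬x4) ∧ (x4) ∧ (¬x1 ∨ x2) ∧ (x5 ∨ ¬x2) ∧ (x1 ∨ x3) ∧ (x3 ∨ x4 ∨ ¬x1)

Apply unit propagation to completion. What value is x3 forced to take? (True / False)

True

(x4) stands alone — x4 = True.
In (¬x5 ∨ ¬x4), ¬x4 is now false; ¬x5 must hold, so x5 = False.
(¬x2 ∨ x5) with x5 = False leaves only ¬x2, so x2 = False.
In (¬x1 ∨ x2), x2 is now false; ¬x1 must hold, so x1 = False.
In (x3 ∨ x1), x1 is now false; x3 must hold, so x3 = True.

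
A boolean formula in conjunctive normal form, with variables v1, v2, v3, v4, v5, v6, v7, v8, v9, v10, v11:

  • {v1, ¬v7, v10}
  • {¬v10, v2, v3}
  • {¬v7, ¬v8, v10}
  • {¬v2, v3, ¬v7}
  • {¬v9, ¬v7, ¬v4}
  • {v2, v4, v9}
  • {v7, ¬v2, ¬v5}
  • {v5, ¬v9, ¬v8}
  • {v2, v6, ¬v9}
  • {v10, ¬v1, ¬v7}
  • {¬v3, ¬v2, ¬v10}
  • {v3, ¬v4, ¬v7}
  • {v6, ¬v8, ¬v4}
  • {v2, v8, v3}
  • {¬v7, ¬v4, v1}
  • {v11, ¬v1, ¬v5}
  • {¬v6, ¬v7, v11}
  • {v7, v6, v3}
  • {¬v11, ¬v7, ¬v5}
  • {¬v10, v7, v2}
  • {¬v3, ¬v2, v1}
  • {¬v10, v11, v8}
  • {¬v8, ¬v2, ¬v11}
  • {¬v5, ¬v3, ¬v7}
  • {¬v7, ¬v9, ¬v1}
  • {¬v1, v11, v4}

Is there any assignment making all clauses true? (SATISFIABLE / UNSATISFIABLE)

Branch on v1: take v1 = True.
Branch on v2: take v2 = False.
Branch on v3: take v3 = True.
The remaining clauses are satisfied by v4 = True, v5 = False, v6 = True, v7 = False, v8 = False, v9 = True, v10 = False, v11 = False.
So v1=1, v2=0, v3=1, v4=1, v5=0, v6=1, v7=0, v8=0, v9=1, v10=0, v11=0 is a satisfying assignment.

SATISFIABLE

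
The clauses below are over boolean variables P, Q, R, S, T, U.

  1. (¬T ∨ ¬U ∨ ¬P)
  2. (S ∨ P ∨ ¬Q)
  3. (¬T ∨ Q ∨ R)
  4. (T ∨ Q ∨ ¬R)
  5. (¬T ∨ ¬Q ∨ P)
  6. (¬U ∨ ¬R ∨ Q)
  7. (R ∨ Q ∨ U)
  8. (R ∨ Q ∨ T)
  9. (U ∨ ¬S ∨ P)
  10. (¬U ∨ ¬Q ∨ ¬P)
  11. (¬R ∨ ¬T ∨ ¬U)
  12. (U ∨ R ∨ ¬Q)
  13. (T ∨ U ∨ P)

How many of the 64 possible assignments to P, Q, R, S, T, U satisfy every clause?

9

Split on Q, then U.
  Q=1, U=1: remaining (P,R,S,T) ∈ {(0,0,1,0); (0,1,1,0)} — 2.
  Q=1, U=0: remaining (P,R,S,T) ∈ {(1,1,0,0); (1,1,0,1); (1,1,1,0); (1,1,1,1)} — 4.
  Q=0, U=1: a clause becomes empty — 0.
  Q=0, U=0: remaining (P,R,S,T) ∈ {(0,1,0,1); (1,1,0,1); (1,1,1,1)} — 3.
Total: 2 + 4 + 0 + 3 = 9.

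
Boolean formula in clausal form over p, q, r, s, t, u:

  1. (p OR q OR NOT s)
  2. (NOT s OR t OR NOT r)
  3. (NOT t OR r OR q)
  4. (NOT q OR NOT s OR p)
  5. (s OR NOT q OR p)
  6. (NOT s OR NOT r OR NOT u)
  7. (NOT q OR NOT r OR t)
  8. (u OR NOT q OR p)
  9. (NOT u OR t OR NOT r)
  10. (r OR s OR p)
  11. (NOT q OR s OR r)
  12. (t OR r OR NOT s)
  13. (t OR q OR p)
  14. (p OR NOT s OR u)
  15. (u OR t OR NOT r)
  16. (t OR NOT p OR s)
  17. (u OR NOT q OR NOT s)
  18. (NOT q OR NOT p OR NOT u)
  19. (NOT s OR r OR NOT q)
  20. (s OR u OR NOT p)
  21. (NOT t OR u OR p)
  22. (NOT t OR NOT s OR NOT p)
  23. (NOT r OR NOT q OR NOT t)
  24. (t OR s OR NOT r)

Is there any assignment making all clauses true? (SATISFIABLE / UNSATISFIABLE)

Set p = False and propagate.
Set q = False and propagate.
  then s is forced to False.
  then r is forced to True.
  then t is forced to True.
  then u is forced to True.
So p=F, q=F, r=T, s=F, t=T, u=T is a satisfying assignment.

SATISFIABLE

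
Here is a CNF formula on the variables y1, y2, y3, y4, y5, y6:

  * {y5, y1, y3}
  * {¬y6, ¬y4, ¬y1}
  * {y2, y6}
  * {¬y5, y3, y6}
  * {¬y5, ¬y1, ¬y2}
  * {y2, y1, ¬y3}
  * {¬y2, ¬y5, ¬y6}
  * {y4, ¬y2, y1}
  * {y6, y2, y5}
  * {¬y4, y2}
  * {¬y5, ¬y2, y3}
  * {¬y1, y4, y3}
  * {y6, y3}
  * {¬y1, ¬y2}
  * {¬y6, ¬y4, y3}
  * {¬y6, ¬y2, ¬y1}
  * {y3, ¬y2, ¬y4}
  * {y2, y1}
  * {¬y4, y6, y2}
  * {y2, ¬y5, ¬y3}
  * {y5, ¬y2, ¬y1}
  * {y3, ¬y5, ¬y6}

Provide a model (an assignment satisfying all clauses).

Try y1 = True.
  then y2 is forced to False.
  then y6 is forced to True.
  then y4 is forced to False.
  then y3 is forced to True.
  then y5 is forced to False.
Every clause has at least one true literal under this assignment.
Check each clause:
  1. {y3, y1, y5} — y1 is true.
  2. {¬y4, ¬y1, ¬y6} — ¬y4 is true.
  3. {y6, y2} — y6 is true.
  4. {¬y5, y6, y3} — y3 is true.
  5. {¬y1, ¬y5, ¬y2} — ¬y5 is true.
  6. {¬y3, y1, y2} — y1 is true.
  7. {¬y2, ¬y5, ¬y6} — ¬y5 is true.
  8. {y1, y4, ¬y2} — y1 is true.
  9. {y5, y2, y6} — y6 is true.
  10. {¬y4, y2} — ¬y4 is true.
  11. {¬y2, ¬y5, y3} — y3 is true.
  12. {¬y1, y4, y3} — y3 is true.
  13. {y3, y6} — y3 is true.
  14. {¬y2, ¬y1} — ¬y2 is true.
  15. {¬y6, ¬y4, y3} — y3 is true.
  16. {¬y6, ¬y2, ¬y1} — ¬y2 is true.
  17. {¬y4, y3, ¬y2} — y3 is true.
  18. {y1, y2} — y1 is true.
  19. {y2, ¬y4, y6} — ¬y4 is true.
  20. {¬y5, y2, ¬y3} — ¬y5 is true.
  21. {¬y1, y5, ¬y2} — ¬y2 is true.
  22. {¬y5, ¬y6, y3} — y3 is true.

y1 = True  y2 = False  y3 = True  y4 = False  y5 = False  y6 = True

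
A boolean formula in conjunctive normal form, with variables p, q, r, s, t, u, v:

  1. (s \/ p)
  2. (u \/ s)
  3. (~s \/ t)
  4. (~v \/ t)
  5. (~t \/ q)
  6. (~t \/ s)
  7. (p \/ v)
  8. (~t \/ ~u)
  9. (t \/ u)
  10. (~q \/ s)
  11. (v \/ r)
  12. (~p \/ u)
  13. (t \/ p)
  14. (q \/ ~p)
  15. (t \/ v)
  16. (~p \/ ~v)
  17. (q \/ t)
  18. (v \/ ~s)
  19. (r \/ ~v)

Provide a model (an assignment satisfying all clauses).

p = 0  q = 1  r = 1  s = 1  t = 1  u = 0  v = 1

Check each clause:
  1. (s \/ p) — s is true.
  2. (u \/ s) — s is true.
  3. (t \/ ~s) — t is true.
  4. (t \/ ~v) — t is true.
  5. (~t \/ q) — q is true.
  6. (s \/ ~t) — s is true.
  7. (p \/ v) — v is true.
  8. (~t \/ ~u) — ~u is true.
  9. (t \/ u) — t is true.
  10. (~q \/ s) — s is true.
  11. (r \/ v) — r is true.
  12. (~p \/ u) — ~p is true.
  13. (p \/ t) — t is true.
  14. (q \/ ~p) — q is true.
  15. (t \/ v) — t is true.
  16. (~v \/ ~p) — ~p is true.
  17. (q \/ t) — q is true.
  18. (~s \/ v) — v is true.
  19. (~v \/ r) — r is true.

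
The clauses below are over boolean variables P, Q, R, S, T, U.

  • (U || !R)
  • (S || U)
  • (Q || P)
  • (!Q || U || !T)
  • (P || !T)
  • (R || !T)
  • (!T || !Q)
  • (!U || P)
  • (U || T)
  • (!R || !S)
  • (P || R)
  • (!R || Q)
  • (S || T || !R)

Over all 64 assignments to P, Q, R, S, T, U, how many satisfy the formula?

4

The models are:
  P=T Q=F R=F S=F T=F U=T
  P=T Q=F R=F S=T T=F U=T
  P=T Q=T R=F S=F T=F U=T
  P=T Q=T R=F S=T T=F U=T
That's 4 in total.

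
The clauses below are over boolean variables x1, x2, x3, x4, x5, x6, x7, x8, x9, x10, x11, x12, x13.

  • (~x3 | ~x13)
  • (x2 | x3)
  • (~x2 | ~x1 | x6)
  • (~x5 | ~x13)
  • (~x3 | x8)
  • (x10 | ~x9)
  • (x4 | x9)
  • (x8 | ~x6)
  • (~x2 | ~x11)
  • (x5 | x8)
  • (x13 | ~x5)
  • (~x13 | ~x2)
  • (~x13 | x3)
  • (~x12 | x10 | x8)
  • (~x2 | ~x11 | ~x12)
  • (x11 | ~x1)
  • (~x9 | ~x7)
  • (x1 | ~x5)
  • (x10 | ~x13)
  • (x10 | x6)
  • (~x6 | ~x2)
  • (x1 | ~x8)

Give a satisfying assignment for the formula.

x1=T, x2=F, x3=T, x4=F, x5=F, x6=F, x7=F, x8=T, x9=T, x10=T, x11=T, x12=T, x13=F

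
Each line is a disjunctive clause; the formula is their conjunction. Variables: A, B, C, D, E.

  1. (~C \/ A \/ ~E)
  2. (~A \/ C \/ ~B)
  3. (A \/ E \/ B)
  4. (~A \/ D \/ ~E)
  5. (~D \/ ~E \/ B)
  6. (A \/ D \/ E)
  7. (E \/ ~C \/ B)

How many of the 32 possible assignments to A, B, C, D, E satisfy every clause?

10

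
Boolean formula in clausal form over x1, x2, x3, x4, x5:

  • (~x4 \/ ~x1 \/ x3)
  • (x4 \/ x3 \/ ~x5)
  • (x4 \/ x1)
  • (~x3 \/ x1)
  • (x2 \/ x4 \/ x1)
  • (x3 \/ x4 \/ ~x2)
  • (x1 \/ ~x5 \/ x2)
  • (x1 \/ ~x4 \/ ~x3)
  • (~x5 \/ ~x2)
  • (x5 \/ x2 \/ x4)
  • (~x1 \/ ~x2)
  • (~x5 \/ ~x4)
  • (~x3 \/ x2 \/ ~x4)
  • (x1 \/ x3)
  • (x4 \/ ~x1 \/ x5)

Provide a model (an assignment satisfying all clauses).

x1=1, x2=0, x3=1, x4=0, x5=1

Branch on x1: take x1 = True.
  then x2 is forced to False.
Set x3 = True and propagate.
  then x4 is forced to False.
  then x5 is forced to True.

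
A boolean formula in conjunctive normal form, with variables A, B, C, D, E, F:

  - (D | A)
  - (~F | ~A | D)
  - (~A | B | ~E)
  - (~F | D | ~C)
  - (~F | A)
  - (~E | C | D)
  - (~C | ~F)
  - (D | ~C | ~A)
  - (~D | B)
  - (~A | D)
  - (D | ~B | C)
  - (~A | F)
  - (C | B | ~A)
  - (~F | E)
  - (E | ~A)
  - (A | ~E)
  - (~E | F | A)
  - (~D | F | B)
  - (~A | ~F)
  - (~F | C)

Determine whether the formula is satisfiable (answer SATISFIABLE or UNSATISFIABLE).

Branch on A: take A = False.
  then D is forced to True.
  then F is forced to False.
  then B is forced to True.
  then E is forced to False.
C is now unconstrained; take C = False.
So A = F  B = T  C = F  D = T  E = F  F = F is a satisfying assignment.

SATISFIABLE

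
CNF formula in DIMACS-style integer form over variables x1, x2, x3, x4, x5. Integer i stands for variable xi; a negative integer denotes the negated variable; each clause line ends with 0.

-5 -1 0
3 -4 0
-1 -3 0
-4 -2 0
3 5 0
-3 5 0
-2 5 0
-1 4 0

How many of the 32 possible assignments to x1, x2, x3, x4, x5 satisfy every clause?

Satisfying assignments:
  x1=F x2=F x3=F x4=F x5=T
  x1=F x2=F x3=T x4=F x5=T
  x1=F x2=F x3=T x4=T x5=T
  x1=F x2=T x3=F x4=F x5=T
  x1=F x2=T x3=T x4=F x5=T
That's 5 in total.

5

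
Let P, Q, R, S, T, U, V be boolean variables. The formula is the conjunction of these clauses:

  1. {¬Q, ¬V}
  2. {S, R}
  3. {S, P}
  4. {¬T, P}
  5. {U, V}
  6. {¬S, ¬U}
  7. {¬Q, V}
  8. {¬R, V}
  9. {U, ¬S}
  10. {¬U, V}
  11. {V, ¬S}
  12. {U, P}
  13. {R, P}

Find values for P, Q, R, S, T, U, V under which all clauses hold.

P = True  Q = False  R = True  S = False  T = False  U = True  V = True

Check each clause:
  1. {¬Q, ¬V} — ¬Q is true.
  2. {S, R} — R is true.
  3. {S, P} — P is true.
  4. {¬T, P} — P is true.
  5. {V, U} — U is true.
  6. {¬U, ¬S} — ¬S is true.
  7. {¬Q, V} — ¬Q is true.
  8. {¬R, V} — V is true.
  9. {¬S, U} — ¬S is true.
  10. {V, ¬U} — V is true.
  11. {¬S, V} — ¬S is true.
  12. {P, U} — P is true.
  13. {R, P} — P is true.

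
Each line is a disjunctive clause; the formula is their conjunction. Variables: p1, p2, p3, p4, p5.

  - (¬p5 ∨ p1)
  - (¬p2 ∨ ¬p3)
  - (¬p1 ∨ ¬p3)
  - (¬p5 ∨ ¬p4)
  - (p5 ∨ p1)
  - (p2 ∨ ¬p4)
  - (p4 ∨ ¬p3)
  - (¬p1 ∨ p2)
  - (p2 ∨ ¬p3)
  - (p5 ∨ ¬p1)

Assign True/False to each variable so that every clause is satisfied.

p1=True, p2=True, p3=False, p4=False, p5=True

p3 occurs only negated in the remaining clauses — set p3 = False.
Branch on p1: take p1 = True.
  then p2 is forced to True.
  then p5 is forced to True.
  then p4 is forced to False.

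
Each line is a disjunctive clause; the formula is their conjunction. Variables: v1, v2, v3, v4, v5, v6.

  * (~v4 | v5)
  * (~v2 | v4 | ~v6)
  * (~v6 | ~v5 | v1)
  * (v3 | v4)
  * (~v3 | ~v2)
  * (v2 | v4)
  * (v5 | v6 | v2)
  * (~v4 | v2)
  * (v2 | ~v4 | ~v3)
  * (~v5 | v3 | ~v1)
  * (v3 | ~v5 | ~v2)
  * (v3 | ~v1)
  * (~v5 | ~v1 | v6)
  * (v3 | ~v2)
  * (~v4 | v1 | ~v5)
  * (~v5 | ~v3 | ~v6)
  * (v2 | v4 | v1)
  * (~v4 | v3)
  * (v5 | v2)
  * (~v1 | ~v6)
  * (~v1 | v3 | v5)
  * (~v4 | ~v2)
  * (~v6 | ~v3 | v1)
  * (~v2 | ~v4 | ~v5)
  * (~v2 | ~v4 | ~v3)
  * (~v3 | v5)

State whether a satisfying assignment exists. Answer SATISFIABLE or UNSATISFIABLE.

v2 = True:
  propagation gives v3=False; an empty clause results — contradiction.
v2 = False:
  propagation gives v4=True; an empty clause results — contradiction.
Every branch closes, so no satisfying assignment exists.

UNSATISFIABLE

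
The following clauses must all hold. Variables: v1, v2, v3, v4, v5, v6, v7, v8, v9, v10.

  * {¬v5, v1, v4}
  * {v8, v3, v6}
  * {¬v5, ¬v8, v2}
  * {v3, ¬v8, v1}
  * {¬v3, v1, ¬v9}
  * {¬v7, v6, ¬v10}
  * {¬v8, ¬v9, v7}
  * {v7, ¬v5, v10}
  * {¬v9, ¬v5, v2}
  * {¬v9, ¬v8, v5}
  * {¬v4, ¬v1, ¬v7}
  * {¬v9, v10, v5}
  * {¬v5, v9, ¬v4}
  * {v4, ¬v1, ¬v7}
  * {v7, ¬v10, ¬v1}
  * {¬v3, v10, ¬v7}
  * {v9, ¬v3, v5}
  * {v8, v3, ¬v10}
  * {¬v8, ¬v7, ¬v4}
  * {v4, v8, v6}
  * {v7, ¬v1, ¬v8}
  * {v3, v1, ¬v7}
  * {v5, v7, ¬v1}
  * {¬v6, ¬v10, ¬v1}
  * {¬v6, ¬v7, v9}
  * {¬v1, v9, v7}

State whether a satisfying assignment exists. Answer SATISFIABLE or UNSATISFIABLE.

v2 occurs only positively in the remaining clauses — set v2 = True.
Branch on v1: take v1 = False.
Branch on v3: take v3 = False.
  then v8 is forced to False.
  then v6 is forced to True.
  then v10 is forced to False.
  then v7 is forced to False.
  then v5 is forced to False.
  then v9 is forced to False.
v4 is now unconstrained; take v4 = True.
So v1 = 0, v2 = 1, v3 = 0, v4 = 1, v5 = 0, v6 = 1, v7 = 0, v8 = 0, v9 = 0, v10 = 0 is a satisfying assignment.

SATISFIABLE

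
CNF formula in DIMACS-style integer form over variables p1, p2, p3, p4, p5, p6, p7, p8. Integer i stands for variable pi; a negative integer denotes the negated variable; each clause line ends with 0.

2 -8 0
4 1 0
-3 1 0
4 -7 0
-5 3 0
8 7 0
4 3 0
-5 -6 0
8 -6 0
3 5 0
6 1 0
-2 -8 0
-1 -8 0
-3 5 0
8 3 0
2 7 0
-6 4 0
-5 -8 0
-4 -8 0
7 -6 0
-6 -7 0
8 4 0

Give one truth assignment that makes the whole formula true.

Branch on p1: take p1 = True.
  then p8 is forced to False.
  then p7 is forced to True.
  then p4 is forced to True.
  then p6 is forced to False.
  then p3 is forced to True.
  then p5 is forced to True.
p2 is now unconstrained; take p2 = False.
Check each clause:
  1. (p2 | ~p8) — ~p8 is true.
  2. (p4 | p1) — p1 is true.
  3. (p1 | ~p3) — p1 is true.
  4. (p4 | ~p7) — p4 is true.
  5. (p3 | ~p5) — p3 is true.
  6. (p7 | p8) — p7 is true.
  7. (p4 | p3) — p3 is true.
  8. (~p6 | ~p5) — ~p6 is true.
  9. (p8 | ~p6) — ~p6 is true.
  10. (p5 | p3) — p3 is true.
  11. (p1 | p6) — p1 is true.
  12. (~p2 | ~p8) — ~p8 is true.
  13. (~p1 | ~p8) — ~p8 is true.
  14. (p5 | ~p3) — p5 is true.
  15. (p8 | p3) — p3 is true.
  16. (p7 | p2) — p7 is true.
  17. (p4 | ~p6) — ~p6 is true.
  18. (~p5 | ~p8) — ~p8 is true.
  19. (~p8 | ~p4) — ~p8 is true.
  20. (p7 | ~p6) — ~p6 is true.
  21. (~p7 | ~p6) — ~p6 is true.
  22. (p8 | p4) — p4 is true.

p1=1, p2=0, p3=1, p4=1, p5=1, p6=0, p7=1, p8=0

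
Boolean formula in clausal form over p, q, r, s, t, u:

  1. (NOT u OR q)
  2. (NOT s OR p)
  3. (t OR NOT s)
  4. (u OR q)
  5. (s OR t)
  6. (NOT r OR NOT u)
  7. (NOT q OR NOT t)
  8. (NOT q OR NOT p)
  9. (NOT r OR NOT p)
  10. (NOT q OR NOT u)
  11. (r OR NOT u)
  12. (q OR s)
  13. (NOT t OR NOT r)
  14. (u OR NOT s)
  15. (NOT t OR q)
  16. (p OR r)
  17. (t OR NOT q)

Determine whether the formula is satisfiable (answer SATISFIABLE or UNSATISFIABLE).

UNSATISFIABLE

q = True:
  propagation gives t=False; an empty clause results — contradiction.
q = False:
  propagation gives u=False; an empty clause results — contradiction.
Every branch closes, so no satisfying assignment exists.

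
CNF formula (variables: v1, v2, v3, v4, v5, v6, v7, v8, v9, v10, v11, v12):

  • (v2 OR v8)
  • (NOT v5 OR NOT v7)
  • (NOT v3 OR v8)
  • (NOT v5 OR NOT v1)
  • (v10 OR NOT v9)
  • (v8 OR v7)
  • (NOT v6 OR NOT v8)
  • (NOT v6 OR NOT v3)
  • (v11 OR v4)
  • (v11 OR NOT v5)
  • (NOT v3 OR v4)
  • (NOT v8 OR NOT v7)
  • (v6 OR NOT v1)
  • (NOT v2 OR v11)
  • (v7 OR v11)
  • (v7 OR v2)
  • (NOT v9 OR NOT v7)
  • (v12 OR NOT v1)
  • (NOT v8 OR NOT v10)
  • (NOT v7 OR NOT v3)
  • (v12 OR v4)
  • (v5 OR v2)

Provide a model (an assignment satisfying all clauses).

v1 = False, v2 = True, v3 = False, v4 = True, v5 = True, v6 = False, v7 = False, v8 = True, v9 = False, v10 = False, v11 = True, v12 = False

v1 occurs only negated in the remaining clauses — set v1 = False.
v3 occurs only negated in the remaining clauses — set v3 = False.
Branch on v2: take v2 = True.
  then v11 is forced to True.
The remaining clauses are satisfied by v4 = True, v5 = True, v6 = False, v7 = False, v8 = True, v9 = False, v10 = False, v12 = False.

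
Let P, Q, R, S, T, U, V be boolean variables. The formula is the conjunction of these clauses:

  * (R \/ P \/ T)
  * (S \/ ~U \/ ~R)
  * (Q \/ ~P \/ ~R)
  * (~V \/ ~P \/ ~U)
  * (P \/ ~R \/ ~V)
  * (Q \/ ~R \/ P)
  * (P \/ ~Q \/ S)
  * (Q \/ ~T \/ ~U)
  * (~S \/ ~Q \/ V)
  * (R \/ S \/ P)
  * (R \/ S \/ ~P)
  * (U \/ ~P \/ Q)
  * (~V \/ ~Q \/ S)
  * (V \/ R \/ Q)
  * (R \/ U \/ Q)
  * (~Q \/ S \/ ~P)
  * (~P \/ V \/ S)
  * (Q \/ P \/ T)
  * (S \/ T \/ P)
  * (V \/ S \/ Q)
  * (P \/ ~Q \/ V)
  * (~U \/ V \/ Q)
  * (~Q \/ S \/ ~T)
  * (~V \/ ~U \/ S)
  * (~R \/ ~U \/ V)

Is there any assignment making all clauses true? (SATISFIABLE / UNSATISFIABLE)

SATISFIABLE

Try P = False.
For the remaining variables, Q = True, R = False, S = True, T = True, U = True, V = True works.
Every clause has at least one true literal under this assignment.
So P = 0, Q = 1, R = 0, S = 1, T = 1, U = 1, V = 1 is a satisfying assignment.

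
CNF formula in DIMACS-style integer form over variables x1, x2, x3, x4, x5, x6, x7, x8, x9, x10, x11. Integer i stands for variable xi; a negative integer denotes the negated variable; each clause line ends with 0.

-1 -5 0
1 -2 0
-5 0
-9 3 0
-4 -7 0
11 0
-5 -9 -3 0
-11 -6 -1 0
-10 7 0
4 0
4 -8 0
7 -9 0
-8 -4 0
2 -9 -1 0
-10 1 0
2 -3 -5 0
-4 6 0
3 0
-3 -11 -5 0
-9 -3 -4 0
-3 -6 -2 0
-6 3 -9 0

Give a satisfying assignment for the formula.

x1=F  x2=F  x3=T  x4=T  x5=F  x6=T  x7=F  x8=F  x9=F  x10=F  x11=T

Check each clause:
  1. {¬x1, ¬x5} — ¬x5 is true.
  2. {x1, ¬x2} — ¬x2 is true.
  3. {¬x5} — ¬x5 is true.
  4. {x3, ¬x9} — x3 is true.
  5. {¬x4, ¬x7} — ¬x7 is true.
  6. {x11} — x11 is true.
  7. {¬x9, ¬x3, ¬x5} — ¬x5 is true.
  8. {¬x6, ¬x1, ¬x11} — ¬x1 is true.
  9. {¬x10, x7} — ¬x10 is true.
  10. {x4} — x4 is true.
  11. {¬x8, x4} — ¬x8 is true.
  12. {¬x9, x7} — ¬x9 is true.
  13. {¬x4, ¬x8} — ¬x8 is true.
  14. {x2, ¬x9, ¬x1} — ¬x1 is true.
  15. {x1, ¬x10} — ¬x10 is true.
  16. {¬x3, ¬x5, x2} — ¬x5 is true.
  17. {x6, ¬x4} — x6 is true.
  18. {x3} — x3 is true.
  19. {¬x5, ¬x3, ¬x11} — ¬x5 is true.
  20. {¬x3, ¬x9, ¬x4} — ¬x9 is true.
  21. {¬x2, ¬x6, ¬x3} — ¬x2 is true.
  22. {x3, ¬x6, ¬x9} — x3 is true.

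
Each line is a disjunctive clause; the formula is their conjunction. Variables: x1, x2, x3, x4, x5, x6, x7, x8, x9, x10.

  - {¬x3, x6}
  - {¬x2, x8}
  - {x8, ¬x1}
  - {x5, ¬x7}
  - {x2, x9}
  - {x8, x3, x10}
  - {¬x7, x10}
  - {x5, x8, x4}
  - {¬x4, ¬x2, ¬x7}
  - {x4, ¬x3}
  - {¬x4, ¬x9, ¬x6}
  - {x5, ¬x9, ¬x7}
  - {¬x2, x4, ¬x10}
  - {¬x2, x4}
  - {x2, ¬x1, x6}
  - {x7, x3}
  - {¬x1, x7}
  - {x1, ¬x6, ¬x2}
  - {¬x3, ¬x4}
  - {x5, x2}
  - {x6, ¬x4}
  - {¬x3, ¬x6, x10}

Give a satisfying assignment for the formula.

x1=F, x2=F, x3=F, x4=F, x5=T, x6=T, x7=T, x8=T, x9=T, x10=T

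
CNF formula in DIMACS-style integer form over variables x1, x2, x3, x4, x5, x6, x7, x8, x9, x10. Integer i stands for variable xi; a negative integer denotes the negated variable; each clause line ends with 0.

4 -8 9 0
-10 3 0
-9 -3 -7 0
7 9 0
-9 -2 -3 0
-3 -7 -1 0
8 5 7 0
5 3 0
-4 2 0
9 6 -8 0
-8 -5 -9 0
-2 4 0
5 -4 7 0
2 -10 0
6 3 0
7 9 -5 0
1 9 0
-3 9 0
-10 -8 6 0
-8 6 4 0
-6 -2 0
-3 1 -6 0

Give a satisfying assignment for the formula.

x1=F, x2=F, x3=F, x4=F, x5=T, x6=T, x7=F, x8=F, x9=T, x10=F

Pure literal: x10 appears only negated; assign x10 = False.
Try x1 = False.
  then x9 is forced to True.
Branch on x2: take x2 = False.
  then x4 is forced to False.
Branch on x3: take x3 = False.
  then x5 is forced to True.
  then x8 is forced to False.
  then x6 is forced to True.
x7 is now unconstrained; take x7 = False.
Check each clause:
  1. (x9 \/ x4 \/ ~x8) — ~x8 is true.
  2. (x3 \/ ~x10) — ~x10 is true.
  3. (~x7 \/ ~x3 \/ ~x9) — ~x7 is true.
  4. (x9 \/ x7) — x9 is true.
  5. (~x9 \/ ~x2 \/ ~x3) — ~x3 is true.
  6. (~x1 \/ ~x7 \/ ~x3) — ~x7 is true.
  7. (x8 \/ x5 \/ x7) — x5 is true.
  8. (x5 \/ x3) — x5 is true.
  9. (~x4 \/ x2) — ~x4 is true.
  10. (x9 \/ ~x8 \/ x6) — ~x8 is true.
  11. (~x9 \/ ~x8 \/ ~x5) — ~x8 is true.
  12. (~x2 \/ x4) — ~x2 is true.
  13. (x7 \/ ~x4 \/ x5) — ~x4 is true.
  14. (~x10 \/ x2) — ~x10 is true.
  15. (x3 \/ x6) — x6 is true.
  16. (~x5 \/ x7 \/ x9) — x9 is true.
  17. (x1 \/ x9) — x9 is true.
  18. (x9 \/ ~x3) — x9 is true.
  19. (x6 \/ ~x8 \/ ~x10) — ~x8 is true.
  20. (x4 \/ x6 \/ ~x8) — ~x8 is true.
  21. (~x2 \/ ~x6) — ~x2 is true.
  22. (x1 \/ ~x6 \/ ~x3) — ~x3 is true.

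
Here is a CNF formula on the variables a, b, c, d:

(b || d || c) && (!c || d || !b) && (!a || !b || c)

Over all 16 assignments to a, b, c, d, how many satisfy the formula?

Split on b, then c.
  b=1, c=1: remaining (a,d) ∈ {(0,1); (1,1)} — 2.
  b=1, c=0: remaining (a,d) ∈ {(0,0); (0,1)} — 2.
  b=0, c=1: remaining (a,d) ∈ {(0,0); (0,1); (1,0); (1,1)} — 4.
  b=0, c=0: remaining (a,d) ∈ {(0,1); (1,1)} — 2.
Total: 2 + 2 + 4 + 2 = 10.

10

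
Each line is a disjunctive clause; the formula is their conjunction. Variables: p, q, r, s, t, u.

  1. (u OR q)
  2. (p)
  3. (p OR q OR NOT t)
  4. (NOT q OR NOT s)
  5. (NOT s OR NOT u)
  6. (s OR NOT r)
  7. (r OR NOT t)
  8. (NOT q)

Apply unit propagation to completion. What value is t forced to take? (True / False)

False

(p) is a unit clause: p = True.
(NOT q) stands alone — q = False.
From (u OR q) and q = False: u = True.
(NOT u OR NOT s): since u = True, the clause reduces to (NOT s). s = False.
From (NOT r OR s) and s = False: r = False.
From (NOT t OR r) and r = False: t = False.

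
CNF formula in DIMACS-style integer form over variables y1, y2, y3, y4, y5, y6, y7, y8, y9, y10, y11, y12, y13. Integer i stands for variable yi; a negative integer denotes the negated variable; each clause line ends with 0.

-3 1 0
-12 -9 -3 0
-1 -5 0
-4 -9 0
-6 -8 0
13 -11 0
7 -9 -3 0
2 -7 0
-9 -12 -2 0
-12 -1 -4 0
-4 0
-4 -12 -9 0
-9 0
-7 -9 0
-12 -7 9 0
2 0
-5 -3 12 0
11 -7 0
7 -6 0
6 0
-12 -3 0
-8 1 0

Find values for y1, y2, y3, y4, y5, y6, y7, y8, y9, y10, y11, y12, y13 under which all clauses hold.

y1 = F, y2 = T, y3 = F, y4 = F, y5 = T, y6 = T, y7 = T, y8 = F, y9 = F, y10 = T, y11 = T, y12 = F, y13 = T

(!y4) is a unit clause, so y4 = False.
The clause (!y9) is unit: y9 must be False.
The clause (y2) is unit: y2 must be True.
The clause (y6) is unit: y6 must be True.
(!y8) is a unit clause, so y8 = False.
Unit propagation: (y7) forces y7 = True.
The clause (!y12) is unit: y12 must be False.
The clause (y11) is unit: y11 must be True.
(y13) is a unit clause, so y13 = True.
y3 occurs only negated in the remaining clauses — set y3 = False.
Set y1 = False and propagate.
y5, y10 are now unconstrained; take y5 = True, y10 = True.
Every clause has at least one true literal under this assignment.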